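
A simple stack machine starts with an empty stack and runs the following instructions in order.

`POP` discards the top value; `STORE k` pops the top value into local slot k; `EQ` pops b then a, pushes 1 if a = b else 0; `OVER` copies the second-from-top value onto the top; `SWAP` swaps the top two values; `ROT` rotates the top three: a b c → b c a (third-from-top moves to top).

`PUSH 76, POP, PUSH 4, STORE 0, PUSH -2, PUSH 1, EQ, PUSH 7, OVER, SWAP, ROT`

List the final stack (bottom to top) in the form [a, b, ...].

[0, 7, 0]

PUSH 76 → [76]
POP     → []
PUSH 4  → [4]
STORE 0 → []
PUSH -2 → [-2]
PUSH 1  → [-2, 1]
EQ      → [0]
PUSH 7  → [0, 7]
OVER    → [0, 7, 0]
SWAP    → [0, 0, 7]
ROT     → [0, 7, 0]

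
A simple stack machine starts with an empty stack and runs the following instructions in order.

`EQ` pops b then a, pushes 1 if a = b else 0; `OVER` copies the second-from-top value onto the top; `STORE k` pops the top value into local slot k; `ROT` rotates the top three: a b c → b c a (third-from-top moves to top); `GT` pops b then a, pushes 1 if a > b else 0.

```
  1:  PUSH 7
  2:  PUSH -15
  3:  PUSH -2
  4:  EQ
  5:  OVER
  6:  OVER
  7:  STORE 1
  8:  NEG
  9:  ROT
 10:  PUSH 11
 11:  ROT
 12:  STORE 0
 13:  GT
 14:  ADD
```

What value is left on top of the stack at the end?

PUSH 7   -> [7]
PUSH -15 -> [7, -15]
PUSH -2  -> [7, -15, -2]
EQ       -> [7, 0]
OVER     -> [7, 0, 7]
OVER     -> [7, 0, 7, 0]
STORE 1  -> [7, 0, 7]
NEG      -> [7, 0, -7]
ROT      -> [0, -7, 7]
PUSH 11  -> [0, -7, 7, 11]
ROT      -> [0, 7, 11, -7]
STORE 0  -> [0, 7, 11]
GT       -> [0, 0]
ADD      -> [0]

0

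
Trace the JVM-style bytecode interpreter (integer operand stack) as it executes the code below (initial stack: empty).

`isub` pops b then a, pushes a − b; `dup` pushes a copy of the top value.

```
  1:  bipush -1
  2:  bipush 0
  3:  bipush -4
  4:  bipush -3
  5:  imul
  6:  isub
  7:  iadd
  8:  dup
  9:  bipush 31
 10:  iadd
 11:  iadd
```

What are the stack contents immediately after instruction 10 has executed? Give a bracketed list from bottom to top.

[-13, 18]

bipush -1 → -1
bipush 0  → -1 0
bipush -4 → -1 0 -4
bipush -3 → -1 0 -4 -3
imul      → -1 0 12
isub      → -1 -12
iadd      → -13
dup       → -13 -13
bipush 31 → -13 -13 31
iadd      → -13 18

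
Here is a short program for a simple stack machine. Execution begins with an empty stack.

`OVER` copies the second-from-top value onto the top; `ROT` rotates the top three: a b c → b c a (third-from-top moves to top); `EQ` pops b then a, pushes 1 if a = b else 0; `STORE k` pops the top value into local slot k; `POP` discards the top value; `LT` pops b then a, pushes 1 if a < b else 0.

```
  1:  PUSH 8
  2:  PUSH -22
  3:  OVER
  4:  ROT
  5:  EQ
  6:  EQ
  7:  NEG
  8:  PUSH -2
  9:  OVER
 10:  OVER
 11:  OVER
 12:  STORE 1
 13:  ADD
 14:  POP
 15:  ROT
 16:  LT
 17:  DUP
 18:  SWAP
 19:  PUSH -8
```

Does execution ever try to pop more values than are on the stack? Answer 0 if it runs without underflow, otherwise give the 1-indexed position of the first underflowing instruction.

15

PUSH 8   → [8]
PUSH -22 → [8, -22]
OVER     → [8, -22, 8]
ROT      → [-22, 8, 8]
EQ       → [-22, 1]
EQ       → [0]
NEG      → [0]
PUSH -2  → [0, -2]
OVER     → [0, -2, 0]
OVER     → [0, -2, 0, -2]
OVER     → [0, -2, 0, -2, 0]
STORE 1  → [0, -2, 0, -2]
ADD      → [0, -2, -2]
POP      → [0, -2]
ROT  — needs 3 operands, stack has 2 → underflow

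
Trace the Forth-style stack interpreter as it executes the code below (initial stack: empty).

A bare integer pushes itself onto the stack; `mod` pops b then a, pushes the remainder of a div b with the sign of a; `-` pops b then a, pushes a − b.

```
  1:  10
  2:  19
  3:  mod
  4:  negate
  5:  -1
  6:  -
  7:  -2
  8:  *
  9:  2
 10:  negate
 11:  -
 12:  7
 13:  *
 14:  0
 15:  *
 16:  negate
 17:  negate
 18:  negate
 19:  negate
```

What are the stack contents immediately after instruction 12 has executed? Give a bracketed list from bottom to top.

[20, 7]

10      10
19      10 19
mod     10
negate  -10
-1      -10 -1
-       -9
-2      -9 -2
*       18
2       18 2
negate  18 -2
-       20
7       20 7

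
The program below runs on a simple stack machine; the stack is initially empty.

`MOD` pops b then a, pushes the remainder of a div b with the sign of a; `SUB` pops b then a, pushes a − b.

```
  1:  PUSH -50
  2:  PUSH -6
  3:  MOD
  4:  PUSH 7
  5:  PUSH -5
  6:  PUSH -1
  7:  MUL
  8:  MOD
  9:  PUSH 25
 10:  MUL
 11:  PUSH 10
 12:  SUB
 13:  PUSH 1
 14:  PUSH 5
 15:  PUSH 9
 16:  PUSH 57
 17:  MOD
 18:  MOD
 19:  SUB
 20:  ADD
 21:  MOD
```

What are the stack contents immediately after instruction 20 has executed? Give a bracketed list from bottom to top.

PUSH -50  -50
PUSH -6   -50 -6
MOD       -2
PUSH 7    -2 7
PUSH -5   -2 7 -5
PUSH -1   -2 7 -5 -1
MUL       -2 7 5
MOD       -2 2
PUSH 25   -2 2 25
MUL       -2 50
PUSH 10   -2 50 10
SUB       -2 40
PUSH 1    -2 40 1
PUSH 5    -2 40 1 5
PUSH 9    -2 40 1 5 9
PUSH 57   -2 40 1 5 9 57
MOD       -2 40 1 5 9
MOD       -2 40 1 5
SUB       -2 40 -4
ADD       -2 36

[-2, 36]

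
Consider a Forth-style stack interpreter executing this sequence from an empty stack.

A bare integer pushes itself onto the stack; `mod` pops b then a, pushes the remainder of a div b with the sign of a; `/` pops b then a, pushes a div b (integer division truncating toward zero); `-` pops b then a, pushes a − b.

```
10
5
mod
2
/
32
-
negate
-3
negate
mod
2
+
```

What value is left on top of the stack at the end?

10      10
5       10 5
mod     0
2       0 2
/       0
32      0 32
-       -32
negate  32
-3      32 -3
negate  32 3
mod     2
2       2 2
+       4

4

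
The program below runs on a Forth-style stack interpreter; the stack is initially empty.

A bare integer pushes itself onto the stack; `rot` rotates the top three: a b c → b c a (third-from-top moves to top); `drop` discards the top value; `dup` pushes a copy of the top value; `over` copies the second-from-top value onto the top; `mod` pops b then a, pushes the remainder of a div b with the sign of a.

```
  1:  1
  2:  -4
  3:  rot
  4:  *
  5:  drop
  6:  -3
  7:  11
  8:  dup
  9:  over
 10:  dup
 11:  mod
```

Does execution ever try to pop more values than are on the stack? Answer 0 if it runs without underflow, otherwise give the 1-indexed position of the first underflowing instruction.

1  → [1]
-4 → [1, -4]
rot  — needs 3 operands, stack has 2 → underflow

3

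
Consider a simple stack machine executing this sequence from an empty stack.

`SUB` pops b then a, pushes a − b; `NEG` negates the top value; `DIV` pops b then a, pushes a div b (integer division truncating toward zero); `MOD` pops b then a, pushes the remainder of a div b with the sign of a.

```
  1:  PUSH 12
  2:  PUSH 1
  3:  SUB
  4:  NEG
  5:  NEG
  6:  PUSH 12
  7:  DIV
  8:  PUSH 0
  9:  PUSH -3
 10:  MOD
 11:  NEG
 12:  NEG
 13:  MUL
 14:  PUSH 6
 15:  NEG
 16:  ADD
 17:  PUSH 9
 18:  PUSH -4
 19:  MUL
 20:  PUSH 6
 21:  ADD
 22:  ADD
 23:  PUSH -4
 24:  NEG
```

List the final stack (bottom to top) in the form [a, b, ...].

PUSH 12  [12]
PUSH 1   [12, 1]
SUB      [11]
NEG      [-11]
NEG      [11]
PUSH 12  [11, 12]
DIV      [0]
PUSH 0   [0, 0]
PUSH -3  [0, 0, -3]
MOD      [0, 0]
NEG      [0, 0]
NEG      [0, 0]
MUL      [0]
PUSH 6   [0, 6]
NEG      [0, -6]
ADD      [-6]
PUSH 9   [-6, 9]
PUSH -4  [-6, 9, -4]
MUL      [-6, -36]
PUSH 6   [-6, -36, 6]
ADD      [-6, -30]
ADD      [-36]
PUSH -4  [-36, -4]
NEG      [-36, 4]

[-36, 4]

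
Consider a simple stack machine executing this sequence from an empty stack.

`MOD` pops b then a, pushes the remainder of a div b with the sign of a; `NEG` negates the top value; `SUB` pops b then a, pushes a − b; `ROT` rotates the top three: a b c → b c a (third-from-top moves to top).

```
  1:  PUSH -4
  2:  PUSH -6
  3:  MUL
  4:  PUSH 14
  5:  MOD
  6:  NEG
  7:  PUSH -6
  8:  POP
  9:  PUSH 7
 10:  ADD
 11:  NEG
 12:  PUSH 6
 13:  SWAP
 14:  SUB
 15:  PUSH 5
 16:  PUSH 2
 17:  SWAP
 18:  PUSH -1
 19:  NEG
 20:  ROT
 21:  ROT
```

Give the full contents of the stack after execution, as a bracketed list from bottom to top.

PUSH -4 → [-4]
PUSH -6 → [-4, -6]
MUL     → [24]
PUSH 14 → [24, 14]
MOD     → [10]
NEG     → [-10]
PUSH -6 → [-10, -6]
POP     → [-10]
PUSH 7  → [-10, 7]
ADD     → [-3]
NEG     → [3]
PUSH 6  → [3, 6]
SWAP    → [6, 3]
SUB     → [3]
PUSH 5  → [3, 5]
PUSH 2  → [3, 5, 2]
SWAP    → [3, 2, 5]
PUSH -1 → [3, 2, 5, -1]
NEG     → [3, 2, 5, 1]
ROT     → [3, 5, 1, 2]
ROT     → [3, 1, 2, 5]

[3, 1, 2, 5]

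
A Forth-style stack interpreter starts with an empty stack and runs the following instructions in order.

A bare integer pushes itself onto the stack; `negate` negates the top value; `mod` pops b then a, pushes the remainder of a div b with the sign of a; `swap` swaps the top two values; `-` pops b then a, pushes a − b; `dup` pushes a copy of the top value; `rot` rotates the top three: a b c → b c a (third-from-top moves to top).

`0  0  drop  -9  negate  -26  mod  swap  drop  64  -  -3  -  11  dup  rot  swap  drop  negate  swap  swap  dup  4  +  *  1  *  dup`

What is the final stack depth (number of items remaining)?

3

0      -> 0
0      -> 0 0
drop   -> 0
-9     -> 0 -9
negate -> 0 9
-26    -> 0 9 -26
mod    -> 0 9
swap   -> 9 0
drop   -> 9
64     -> 9 64
-      -> -55
-3     -> -55 -3
-      -> -52
11     -> -52 11
dup    -> -52 11 11
rot    -> 11 11 -52
swap   -> 11 -52 11
drop   -> 11 -52
negate -> 11 52
swap   -> 52 11
swap   -> 11 52
dup    -> 11 52 52
4      -> 11 52 52 4
+      -> 11 52 56
*      -> 11 2912
1      -> 11 2912 1
*      -> 11 2912
dup    -> 11 2912 2912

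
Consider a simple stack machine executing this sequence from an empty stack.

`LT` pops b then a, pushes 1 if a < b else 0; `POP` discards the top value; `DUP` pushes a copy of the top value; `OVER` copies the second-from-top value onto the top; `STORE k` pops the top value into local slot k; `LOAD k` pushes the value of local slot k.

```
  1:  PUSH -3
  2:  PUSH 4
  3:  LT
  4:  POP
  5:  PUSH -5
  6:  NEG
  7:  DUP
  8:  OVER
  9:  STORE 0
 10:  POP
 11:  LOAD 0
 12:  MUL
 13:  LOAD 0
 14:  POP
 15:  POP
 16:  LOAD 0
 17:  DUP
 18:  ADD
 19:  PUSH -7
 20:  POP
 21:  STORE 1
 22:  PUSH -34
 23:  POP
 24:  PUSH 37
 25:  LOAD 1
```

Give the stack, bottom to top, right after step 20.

PUSH -3 -> [-3]
PUSH 4  -> [-3, 4]
LT      -> [1]
POP     -> []
PUSH -5 -> [-5]
NEG     -> [5]
DUP     -> [5, 5]
OVER    -> [5, 5, 5]
STORE 0 -> [5, 5]
POP     -> [5]
LOAD 0  -> [5, 5]
MUL     -> [25]
LOAD 0  -> [25, 5]
POP     -> [25]
POP     -> []
LOAD 0  -> [5]
DUP     -> [5, 5]
ADD     -> [10]
PUSH -7 -> [10, -7]
POP     -> [10]

[10]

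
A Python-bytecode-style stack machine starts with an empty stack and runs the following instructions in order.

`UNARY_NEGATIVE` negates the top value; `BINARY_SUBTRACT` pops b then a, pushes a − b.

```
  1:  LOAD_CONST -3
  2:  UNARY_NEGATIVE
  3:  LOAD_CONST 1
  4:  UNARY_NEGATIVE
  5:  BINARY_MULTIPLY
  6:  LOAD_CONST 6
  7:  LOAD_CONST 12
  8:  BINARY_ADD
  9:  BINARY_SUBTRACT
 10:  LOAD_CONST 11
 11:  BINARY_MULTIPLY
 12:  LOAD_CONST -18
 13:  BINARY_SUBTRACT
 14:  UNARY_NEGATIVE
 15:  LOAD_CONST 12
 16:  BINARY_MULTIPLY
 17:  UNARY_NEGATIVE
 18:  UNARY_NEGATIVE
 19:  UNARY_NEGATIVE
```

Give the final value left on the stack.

LOAD_CONST -3   → [-3]
UNARY_NEGATIVE  → [3]
LOAD_CONST 1    → [3, 1]
UNARY_NEGATIVE  → [3, -1]
BINARY_MULTIPLY → [-3]
LOAD_CONST 6    → [-3, 6]
LOAD_CONST 12   → [-3, 6, 12]
BINARY_ADD      → [-3, 18]
BINARY_SUBTRACT → [-21]
LOAD_CONST 11   → [-21, 11]
BINARY_MULTIPLY → [-231]
LOAD_CONST -18  → [-231, -18]
BINARY_SUBTRACT → [-213]
UNARY_NEGATIVE  → [213]
LOAD_CONST 12   → [213, 12]
BINARY_MULTIPLY → [2556]
UNARY_NEGATIVE  → [-2556]
UNARY_NEGATIVE  → [2556]
UNARY_NEGATIVE  → [-2556]

-2556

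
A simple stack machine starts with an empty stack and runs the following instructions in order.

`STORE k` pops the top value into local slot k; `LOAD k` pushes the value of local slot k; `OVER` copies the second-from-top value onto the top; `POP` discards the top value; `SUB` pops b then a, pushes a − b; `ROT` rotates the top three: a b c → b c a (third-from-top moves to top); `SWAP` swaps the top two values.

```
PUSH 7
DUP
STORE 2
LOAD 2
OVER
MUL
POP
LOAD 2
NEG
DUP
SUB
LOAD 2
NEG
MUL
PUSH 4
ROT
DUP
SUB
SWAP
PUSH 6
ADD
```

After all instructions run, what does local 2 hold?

PUSH 7  : 7
DUP     : 7 7
STORE 2 : 7
LOAD 2  : 7 7
OVER    : 7 7 7
MUL     : 7 49
POP     : 7
LOAD 2  : 7 7
NEG     : 7 -7
DUP     : 7 -7 -7
SUB     : 7 0
LOAD 2  : 7 0 7
NEG     : 7 0 -7
MUL     : 7 0
PUSH 4  : 7 0 4
ROT     : 0 4 7
DUP     : 0 4 7 7
SUB     : 0 4 0
SWAP    : 0 0 4
PUSH 6  : 0 0 4 6
ADD     : 0 0 10

7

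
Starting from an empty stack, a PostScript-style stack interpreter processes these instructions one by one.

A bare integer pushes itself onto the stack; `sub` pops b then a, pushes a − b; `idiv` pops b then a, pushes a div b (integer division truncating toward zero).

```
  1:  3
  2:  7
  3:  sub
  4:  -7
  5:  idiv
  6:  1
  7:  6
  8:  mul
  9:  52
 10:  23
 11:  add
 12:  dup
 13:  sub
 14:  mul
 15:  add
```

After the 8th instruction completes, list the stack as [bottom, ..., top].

[0, 6]

3     [3]
7     [3, 7]
sub   [-4]
-7    [-4, -7]
idiv  [0]
1     [0, 1]
6     [0, 1, 6]
mul   [0, 6]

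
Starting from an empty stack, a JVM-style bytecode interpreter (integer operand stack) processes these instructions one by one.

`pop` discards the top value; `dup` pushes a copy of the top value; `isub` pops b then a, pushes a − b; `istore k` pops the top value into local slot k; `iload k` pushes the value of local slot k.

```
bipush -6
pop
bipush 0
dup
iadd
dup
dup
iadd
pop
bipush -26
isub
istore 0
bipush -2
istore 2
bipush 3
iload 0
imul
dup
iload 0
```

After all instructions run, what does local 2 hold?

-2

bipush -6  → -6
pop        → (empty)
bipush 0   → 0
dup        → 0 0
iadd       → 0
dup        → 0 0
dup        → 0 0 0
iadd       → 0 0
pop        → 0
bipush -26 → 0 -26
isub       → 26
istore 0   → (empty)
bipush -2  → -2
istore 2   → (empty)
bipush 3   → 3
iload 0    → 3 26
imul       → 78
dup        → 78 78
iload 0    → 78 78 26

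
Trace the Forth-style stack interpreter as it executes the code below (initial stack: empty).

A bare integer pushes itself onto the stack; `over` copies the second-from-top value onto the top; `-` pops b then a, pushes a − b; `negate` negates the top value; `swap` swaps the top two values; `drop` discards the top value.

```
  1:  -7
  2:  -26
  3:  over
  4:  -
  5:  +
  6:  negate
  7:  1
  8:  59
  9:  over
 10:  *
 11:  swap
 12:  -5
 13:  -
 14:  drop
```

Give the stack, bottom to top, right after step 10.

[26, 1, 59]

-7     : [-7]
-26    : [-7, -26]
over   : [-7, -26, -7]
-      : [-7, -19]
+      : [-26]
negate : [26]
1      : [26, 1]
59     : [26, 1, 59]
over   : [26, 1, 59, 1]
*      : [26, 1, 59]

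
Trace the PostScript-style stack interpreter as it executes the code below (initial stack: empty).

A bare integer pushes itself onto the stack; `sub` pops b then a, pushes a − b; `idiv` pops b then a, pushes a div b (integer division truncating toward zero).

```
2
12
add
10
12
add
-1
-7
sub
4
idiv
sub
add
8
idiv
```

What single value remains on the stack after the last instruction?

4

2     2
12    2 12
add   14
10    14 10
12    14 10 12
add   14 22
-1    14 22 -1
-7    14 22 -1 -7
sub   14 22 6
4     14 22 6 4
idiv  14 22 1
sub   14 21
add   35
8     35 8
idiv  4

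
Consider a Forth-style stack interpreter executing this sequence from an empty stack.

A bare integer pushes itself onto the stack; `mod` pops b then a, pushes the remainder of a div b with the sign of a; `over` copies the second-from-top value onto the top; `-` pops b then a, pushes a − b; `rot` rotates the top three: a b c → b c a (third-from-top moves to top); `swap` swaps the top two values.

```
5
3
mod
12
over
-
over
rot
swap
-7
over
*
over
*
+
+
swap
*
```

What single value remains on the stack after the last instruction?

-240

5     [5]
3     [5, 3]
mod   [2]
12    [2, 12]
over  [2, 12, 2]
-     [2, 10]
over  [2, 10, 2]
rot   [10, 2, 2]
swap  [10, 2, 2]
-7    [10, 2, 2, -7]
over  [10, 2, 2, -7, 2]
*     [10, 2, 2, -14]
over  [10, 2, 2, -14, 2]
*     [10, 2, 2, -28]
+     [10, 2, -26]
+     [10, -24]
swap  [-24, 10]
*     [-240]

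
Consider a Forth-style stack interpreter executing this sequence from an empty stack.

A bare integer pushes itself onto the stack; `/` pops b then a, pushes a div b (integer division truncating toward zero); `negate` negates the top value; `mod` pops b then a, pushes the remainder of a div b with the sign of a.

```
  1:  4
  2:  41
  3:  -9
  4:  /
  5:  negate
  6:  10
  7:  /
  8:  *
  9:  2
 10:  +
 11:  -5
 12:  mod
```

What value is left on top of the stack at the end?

2

4      -> [4]
41     -> [4, 41]
-9     -> [4, 41, -9]
/      -> [4, -4]
negate -> [4, 4]
10     -> [4, 4, 10]
/      -> [4, 0]
*      -> [0]
2      -> [0, 2]
+      -> [2]
-5     -> [2, -5]
mod    -> [2]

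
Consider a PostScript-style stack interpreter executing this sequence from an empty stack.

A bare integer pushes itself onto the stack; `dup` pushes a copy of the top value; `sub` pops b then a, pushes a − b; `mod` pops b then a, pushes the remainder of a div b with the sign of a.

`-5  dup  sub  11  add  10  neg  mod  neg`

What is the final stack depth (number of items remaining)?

1

-5  → -5
dup → -5 -5
sub → 0
11  → 0 11
add → 11
10  → 11 10
neg → 11 -10
mod → 1
neg → -1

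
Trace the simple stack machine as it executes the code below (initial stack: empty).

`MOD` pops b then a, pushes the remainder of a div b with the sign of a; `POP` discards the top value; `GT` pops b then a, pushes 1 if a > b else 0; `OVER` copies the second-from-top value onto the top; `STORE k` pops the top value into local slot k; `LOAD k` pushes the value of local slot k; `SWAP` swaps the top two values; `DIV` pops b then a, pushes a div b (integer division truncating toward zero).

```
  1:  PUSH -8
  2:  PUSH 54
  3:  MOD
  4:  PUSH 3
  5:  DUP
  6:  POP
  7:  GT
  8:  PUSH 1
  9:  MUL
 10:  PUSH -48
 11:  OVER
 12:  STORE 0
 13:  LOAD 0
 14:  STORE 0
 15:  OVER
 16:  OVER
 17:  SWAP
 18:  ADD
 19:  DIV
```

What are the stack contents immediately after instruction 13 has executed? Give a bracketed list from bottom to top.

PUSH -8  → [-8]
PUSH 54  → [-8, 54]
MOD      → [-8]
PUSH 3   → [-8, 3]
DUP      → [-8, 3, 3]
POP      → [-8, 3]
GT       → [0]
PUSH 1   → [0, 1]
MUL      → [0]
PUSH -48 → [0, -48]
OVER     → [0, -48, 0]
STORE 0  → [0, -48]
LOAD 0   → [0, -48, 0]

[0, -48, 0]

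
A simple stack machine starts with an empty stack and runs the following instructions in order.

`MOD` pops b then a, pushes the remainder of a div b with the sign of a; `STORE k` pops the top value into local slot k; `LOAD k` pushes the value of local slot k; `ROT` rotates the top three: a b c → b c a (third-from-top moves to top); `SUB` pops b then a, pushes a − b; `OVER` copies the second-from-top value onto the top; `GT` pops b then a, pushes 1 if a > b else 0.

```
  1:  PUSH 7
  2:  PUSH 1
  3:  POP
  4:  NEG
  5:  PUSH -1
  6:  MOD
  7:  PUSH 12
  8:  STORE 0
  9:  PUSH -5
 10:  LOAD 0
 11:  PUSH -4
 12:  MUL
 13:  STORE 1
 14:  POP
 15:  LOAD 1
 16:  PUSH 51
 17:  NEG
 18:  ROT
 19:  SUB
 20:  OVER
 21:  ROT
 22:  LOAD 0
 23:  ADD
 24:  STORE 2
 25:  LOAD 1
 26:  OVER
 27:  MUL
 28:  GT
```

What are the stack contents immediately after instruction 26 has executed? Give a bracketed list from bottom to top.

PUSH 7  → 7
PUSH 1  → 7 1
POP     → 7
NEG     → -7
PUSH -1 → -7 -1
MOD     → 0
PUSH 12 → 0 12
STORE 0 → 0
PUSH -5 → 0 -5
LOAD 0  → 0 -5 12
PUSH -4 → 0 -5 12 -4
MUL     → 0 -5 -48
STORE 1 → 0 -5
POP     → 0
LOAD 1  → 0 -48
PUSH 51 → 0 -48 51
NEG     → 0 -48 -51
ROT     → -48 -51 0
SUB     → -48 -51
OVER    → -48 -51 -48
ROT     → -51 -48 -48
LOAD 0  → -51 -48 -48 12
ADD     → -51 -48 -36
STORE 2 → -51 -48
LOAD 1  → -51 -48 -48
OVER    → -51 -48 -48 -48

[-51, -48, -48, -48]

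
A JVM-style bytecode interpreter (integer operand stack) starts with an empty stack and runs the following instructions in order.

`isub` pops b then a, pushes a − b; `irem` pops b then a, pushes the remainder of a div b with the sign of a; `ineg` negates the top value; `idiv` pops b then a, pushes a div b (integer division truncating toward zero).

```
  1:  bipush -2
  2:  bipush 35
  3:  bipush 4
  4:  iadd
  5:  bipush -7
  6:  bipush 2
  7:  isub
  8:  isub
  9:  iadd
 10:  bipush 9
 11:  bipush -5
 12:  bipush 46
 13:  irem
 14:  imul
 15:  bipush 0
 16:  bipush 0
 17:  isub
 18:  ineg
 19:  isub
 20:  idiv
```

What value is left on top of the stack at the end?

bipush -2  [-2]
bipush 35  [-2, 35]
bipush 4   [-2, 35, 4]
iadd       [-2, 39]
bipush -7  [-2, 39, -7]
bipush 2   [-2, 39, -7, 2]
isub       [-2, 39, -9]
isub       [-2, 48]
iadd       [46]
bipush 9   [46, 9]
bipush -5  [46, 9, -5]
bipush 46  [46, 9, -5, 46]
irem       [46, 9, -5]
imul       [46, -45]
bipush 0   [46, -45, 0]
bipush 0   [46, -45, 0, 0]
isub       [46, -45, 0]
ineg       [46, -45, 0]
isub       [46, -45]
idiv       [-1]

-1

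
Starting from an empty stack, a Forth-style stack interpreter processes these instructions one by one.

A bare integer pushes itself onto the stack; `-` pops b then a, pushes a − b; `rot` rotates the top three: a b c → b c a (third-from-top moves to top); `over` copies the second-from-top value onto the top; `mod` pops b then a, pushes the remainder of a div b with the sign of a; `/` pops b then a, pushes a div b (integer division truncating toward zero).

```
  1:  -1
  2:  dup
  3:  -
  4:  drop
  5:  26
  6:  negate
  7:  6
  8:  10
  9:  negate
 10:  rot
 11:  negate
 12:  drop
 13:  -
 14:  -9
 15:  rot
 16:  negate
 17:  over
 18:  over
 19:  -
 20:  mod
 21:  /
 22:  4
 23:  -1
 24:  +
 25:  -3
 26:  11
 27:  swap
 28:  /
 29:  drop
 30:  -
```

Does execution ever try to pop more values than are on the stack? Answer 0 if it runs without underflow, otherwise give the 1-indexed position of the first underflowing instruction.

-1      -1
dup     -1 -1
-       0
drop    (empty)
26      26
negate  -26
6       -26 6
10      -26 6 10
negate  -26 6 -10
rot     6 -10 -26
negate  6 -10 26
drop    6 -10
-       16
-9      16 -9
rot  — needs 3 operands, stack has 2 → underflow

15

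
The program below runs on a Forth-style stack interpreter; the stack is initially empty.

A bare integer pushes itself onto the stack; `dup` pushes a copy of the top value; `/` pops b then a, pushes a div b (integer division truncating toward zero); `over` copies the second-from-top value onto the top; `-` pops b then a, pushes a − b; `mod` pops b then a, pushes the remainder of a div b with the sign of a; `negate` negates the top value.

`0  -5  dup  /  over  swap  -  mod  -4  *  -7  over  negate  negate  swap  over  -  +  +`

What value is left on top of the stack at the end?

-7

0      → 0
-5     → 0 -5
dup    → 0 -5 -5
/      → 0 1
over   → 0 1 0
swap   → 0 0 1
-      → 0 -1
mod    → 0
-4     → 0 -4
*      → 0
-7     → 0 -7
over   → 0 -7 0
negate → 0 -7 0
negate → 0 -7 0
swap   → 0 0 -7
over   → 0 0 -7 0
-      → 0 0 -7
+      → 0 -7
+      → -7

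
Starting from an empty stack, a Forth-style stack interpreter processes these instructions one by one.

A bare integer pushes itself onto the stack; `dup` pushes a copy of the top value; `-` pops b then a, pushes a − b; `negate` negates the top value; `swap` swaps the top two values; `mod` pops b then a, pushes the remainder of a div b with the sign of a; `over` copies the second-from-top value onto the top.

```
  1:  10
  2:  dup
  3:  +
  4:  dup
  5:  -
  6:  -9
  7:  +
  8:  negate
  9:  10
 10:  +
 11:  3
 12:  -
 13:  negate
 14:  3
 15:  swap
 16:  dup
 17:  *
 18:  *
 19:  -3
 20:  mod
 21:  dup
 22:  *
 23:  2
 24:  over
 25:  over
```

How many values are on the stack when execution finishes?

10     : 10
dup    : 10 10
+      : 20
dup    : 20 20
-      : 0
-9     : 0 -9
+      : -9
negate : 9
10     : 9 10
+      : 19
3      : 19 3
-      : 16
negate : -16
3      : -16 3
swap   : 3 -16
dup    : 3 -16 -16
*      : 3 256
*      : 768
-3     : 768 -3
mod    : 0
dup    : 0 0
*      : 0
2      : 0 2
over   : 0 2 0
over   : 0 2 0 2

4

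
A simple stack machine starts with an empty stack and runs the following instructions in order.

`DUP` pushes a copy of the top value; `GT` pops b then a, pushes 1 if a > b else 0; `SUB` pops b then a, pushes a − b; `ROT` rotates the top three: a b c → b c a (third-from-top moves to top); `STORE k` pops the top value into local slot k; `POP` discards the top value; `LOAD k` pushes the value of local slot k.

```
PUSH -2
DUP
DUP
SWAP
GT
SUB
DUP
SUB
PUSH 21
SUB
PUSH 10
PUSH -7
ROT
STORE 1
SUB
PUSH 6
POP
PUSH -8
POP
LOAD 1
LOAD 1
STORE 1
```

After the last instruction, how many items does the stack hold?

2

PUSH -2 : [-2]
DUP     : [-2, -2]
DUP     : [-2, -2, -2]
SWAP    : [-2, -2, -2]
GT      : [-2, 0]
SUB     : [-2]
DUP     : [-2, -2]
SUB     : [0]
PUSH 21 : [0, 21]
SUB     : [-21]
PUSH 10 : [-21, 10]
PUSH -7 : [-21, 10, -7]
ROT     : [10, -7, -21]
STORE 1 : [10, -7]
SUB     : [17]
PUSH 6  : [17, 6]
POP     : [17]
PUSH -8 : [17, -8]
POP     : [17]
LOAD 1  : [17, -21]
LOAD 1  : [17, -21, -21]
STORE 1 : [17, -21]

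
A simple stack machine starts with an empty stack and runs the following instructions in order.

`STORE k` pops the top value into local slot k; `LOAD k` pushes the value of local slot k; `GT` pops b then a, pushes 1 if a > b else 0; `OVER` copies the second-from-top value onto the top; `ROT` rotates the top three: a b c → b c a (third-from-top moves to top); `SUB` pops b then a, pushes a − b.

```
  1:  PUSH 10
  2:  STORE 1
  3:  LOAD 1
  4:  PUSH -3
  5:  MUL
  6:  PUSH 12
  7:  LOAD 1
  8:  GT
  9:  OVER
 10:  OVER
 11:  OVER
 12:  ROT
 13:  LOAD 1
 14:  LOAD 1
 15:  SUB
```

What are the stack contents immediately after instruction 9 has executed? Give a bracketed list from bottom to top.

[-30, 1, -30]

PUSH 10 → [10]
STORE 1 → []
LOAD 1  → [10]
PUSH -3 → [10, -3]
MUL     → [-30]
PUSH 12 → [-30, 12]
LOAD 1  → [-30, 12, 10]
GT      → [-30, 1]
OVER    → [-30, 1, -30]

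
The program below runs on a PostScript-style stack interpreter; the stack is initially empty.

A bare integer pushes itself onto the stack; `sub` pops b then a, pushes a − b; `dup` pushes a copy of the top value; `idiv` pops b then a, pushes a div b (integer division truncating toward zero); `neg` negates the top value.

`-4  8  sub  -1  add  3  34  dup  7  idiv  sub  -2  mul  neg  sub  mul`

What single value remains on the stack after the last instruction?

741

-4   -> [-4]
8    -> [-4, 8]
sub  -> [-12]
-1   -> [-12, -1]
add  -> [-13]
3    -> [-13, 3]
34   -> [-13, 3, 34]
dup  -> [-13, 3, 34, 34]
7    -> [-13, 3, 34, 34, 7]
idiv -> [-13, 3, 34, 4]
sub  -> [-13, 3, 30]
-2   -> [-13, 3, 30, -2]
mul  -> [-13, 3, -60]
neg  -> [-13, 3, 60]
sub  -> [-13, -57]
mul  -> [741]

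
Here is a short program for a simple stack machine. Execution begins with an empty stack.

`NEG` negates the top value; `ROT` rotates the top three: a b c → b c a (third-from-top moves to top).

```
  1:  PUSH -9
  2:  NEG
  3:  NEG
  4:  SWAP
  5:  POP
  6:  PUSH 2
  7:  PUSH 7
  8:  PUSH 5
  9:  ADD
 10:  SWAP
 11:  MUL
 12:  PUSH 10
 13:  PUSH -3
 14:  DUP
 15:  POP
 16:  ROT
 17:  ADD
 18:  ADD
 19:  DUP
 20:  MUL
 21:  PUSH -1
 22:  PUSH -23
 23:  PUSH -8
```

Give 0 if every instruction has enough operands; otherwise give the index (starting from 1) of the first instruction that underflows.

PUSH -9  -9
NEG      9
NEG      -9
SWAP  — needs 2 operands, stack has 1 → underflow

4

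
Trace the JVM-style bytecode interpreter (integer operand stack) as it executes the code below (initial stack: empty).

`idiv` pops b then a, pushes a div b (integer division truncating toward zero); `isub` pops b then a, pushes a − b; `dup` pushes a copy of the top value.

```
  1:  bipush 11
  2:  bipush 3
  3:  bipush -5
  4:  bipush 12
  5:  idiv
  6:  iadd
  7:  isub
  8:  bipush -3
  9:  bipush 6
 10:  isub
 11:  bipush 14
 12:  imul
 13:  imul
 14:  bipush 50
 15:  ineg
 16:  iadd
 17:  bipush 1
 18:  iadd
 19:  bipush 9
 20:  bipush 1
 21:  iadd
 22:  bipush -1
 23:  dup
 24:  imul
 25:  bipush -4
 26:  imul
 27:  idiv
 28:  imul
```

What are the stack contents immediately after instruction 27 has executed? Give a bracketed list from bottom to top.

[-1057, -2]

bipush 11 : [11]
bipush 3  : [11, 3]
bipush -5 : [11, 3, -5]
bipush 12 : [11, 3, -5, 12]
idiv      : [11, 3, 0]
iadd      : [11, 3]
isub      : [8]
bipush -3 : [8, -3]
bipush 6  : [8, -3, 6]
isub      : [8, -9]
bipush 14 : [8, -9, 14]
imul      : [8, -126]
imul      : [-1008]
bipush 50 : [-1008, 50]
ineg      : [-1008, -50]
iadd      : [-1058]
bipush 1  : [-1058, 1]
iadd      : [-1057]
bipush 9  : [-1057, 9]
bipush 1  : [-1057, 9, 1]
iadd      : [-1057, 10]
bipush -1 : [-1057, 10, -1]
dup       : [-1057, 10, -1, -1]
imul      : [-1057, 10, 1]
bipush -4 : [-1057, 10, 1, -4]
imul      : [-1057, 10, -4]
idiv      : [-1057, -2]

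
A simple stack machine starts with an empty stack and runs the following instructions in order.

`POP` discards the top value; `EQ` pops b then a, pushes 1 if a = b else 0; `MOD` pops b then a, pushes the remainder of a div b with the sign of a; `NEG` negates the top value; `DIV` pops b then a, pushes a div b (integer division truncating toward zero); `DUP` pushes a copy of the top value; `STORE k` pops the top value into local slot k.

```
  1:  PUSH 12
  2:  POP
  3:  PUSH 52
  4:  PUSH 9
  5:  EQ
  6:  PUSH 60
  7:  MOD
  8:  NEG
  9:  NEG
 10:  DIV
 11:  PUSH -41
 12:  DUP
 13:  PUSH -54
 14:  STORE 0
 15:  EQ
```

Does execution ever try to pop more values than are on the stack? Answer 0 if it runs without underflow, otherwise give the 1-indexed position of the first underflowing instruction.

PUSH 12 -> 12
POP     -> (empty)
PUSH 52 -> 52
PUSH 9  -> 52 9
EQ      -> 0
PUSH 60 -> 0 60
MOD     -> 0
NEG     -> 0
NEG     -> 0
DIV  — needs 2 operands, stack has 1 → underflow

10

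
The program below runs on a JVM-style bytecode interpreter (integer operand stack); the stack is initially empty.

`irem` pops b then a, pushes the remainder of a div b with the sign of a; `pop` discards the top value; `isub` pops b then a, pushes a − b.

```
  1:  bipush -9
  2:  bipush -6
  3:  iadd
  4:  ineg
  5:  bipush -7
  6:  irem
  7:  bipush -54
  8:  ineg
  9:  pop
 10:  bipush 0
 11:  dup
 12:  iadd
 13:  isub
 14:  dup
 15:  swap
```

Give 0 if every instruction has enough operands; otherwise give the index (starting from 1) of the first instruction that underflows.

bipush -9   -9
bipush -6   -9 -6
iadd        -15
ineg        15
bipush -7   15 -7
irem        1
bipush -54  1 -54
ineg        1 54
pop         1
bipush 0    1 0
dup         1 0 0
iadd        1 0
isub        1
dup         1 1
swap        1 1

0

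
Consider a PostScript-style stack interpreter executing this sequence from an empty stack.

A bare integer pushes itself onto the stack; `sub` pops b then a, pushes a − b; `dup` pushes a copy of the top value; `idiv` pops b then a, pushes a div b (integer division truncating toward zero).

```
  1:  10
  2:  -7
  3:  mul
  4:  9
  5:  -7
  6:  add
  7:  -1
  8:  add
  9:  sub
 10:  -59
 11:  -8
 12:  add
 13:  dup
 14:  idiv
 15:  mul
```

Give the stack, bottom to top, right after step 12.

10   10
-7   10 -7
mul  -70
9    -70 9
-7   -70 9 -7
add  -70 2
-1   -70 2 -1
add  -70 1
sub  -71
-59  -71 -59
-8   -71 -59 -8
add  -71 -67

[-71, -67]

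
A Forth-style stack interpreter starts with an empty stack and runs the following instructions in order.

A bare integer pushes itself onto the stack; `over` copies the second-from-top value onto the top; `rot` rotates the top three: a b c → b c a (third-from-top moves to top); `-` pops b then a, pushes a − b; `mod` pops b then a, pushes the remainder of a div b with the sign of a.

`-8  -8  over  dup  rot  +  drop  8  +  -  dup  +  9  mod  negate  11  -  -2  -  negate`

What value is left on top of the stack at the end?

2

-8     -> [-8]
-8     -> [-8, -8]
over   -> [-8, -8, -8]
dup    -> [-8, -8, -8, -8]
rot    -> [-8, -8, -8, -8]
+      -> [-8, -8, -16]
drop   -> [-8, -8]
8      -> [-8, -8, 8]
+      -> [-8, 0]
-      -> [-8]
dup    -> [-8, -8]
+      -> [-16]
9      -> [-16, 9]
mod    -> [-7]
negate -> [7]
11     -> [7, 11]
-      -> [-4]
-2     -> [-4, -2]
-      -> [-2]
negate -> [2]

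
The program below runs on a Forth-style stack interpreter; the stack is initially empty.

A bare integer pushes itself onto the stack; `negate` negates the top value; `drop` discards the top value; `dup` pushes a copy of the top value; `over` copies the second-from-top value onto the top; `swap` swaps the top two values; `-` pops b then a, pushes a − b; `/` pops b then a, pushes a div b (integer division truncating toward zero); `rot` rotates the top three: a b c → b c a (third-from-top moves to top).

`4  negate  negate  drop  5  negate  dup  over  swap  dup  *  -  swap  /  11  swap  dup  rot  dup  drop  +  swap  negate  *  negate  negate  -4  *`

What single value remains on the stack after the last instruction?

4      -> 4
negate -> -4
negate -> 4
drop   -> (empty)
5      -> 5
negate -> -5
dup    -> -5 -5
over   -> -5 -5 -5
swap   -> -5 -5 -5
dup    -> -5 -5 -5 -5
*      -> -5 -5 25
-      -> -5 -30
swap   -> -30 -5
/      -> 6
11     -> 6 11
swap   -> 11 6
dup    -> 11 6 6
rot    -> 6 6 11
dup    -> 6 6 11 11
drop   -> 6 6 11
+      -> 6 17
swap   -> 17 6
negate -> 17 -6
*      -> -102
negate -> 102
negate -> -102
-4     -> -102 -4
*      -> 408

408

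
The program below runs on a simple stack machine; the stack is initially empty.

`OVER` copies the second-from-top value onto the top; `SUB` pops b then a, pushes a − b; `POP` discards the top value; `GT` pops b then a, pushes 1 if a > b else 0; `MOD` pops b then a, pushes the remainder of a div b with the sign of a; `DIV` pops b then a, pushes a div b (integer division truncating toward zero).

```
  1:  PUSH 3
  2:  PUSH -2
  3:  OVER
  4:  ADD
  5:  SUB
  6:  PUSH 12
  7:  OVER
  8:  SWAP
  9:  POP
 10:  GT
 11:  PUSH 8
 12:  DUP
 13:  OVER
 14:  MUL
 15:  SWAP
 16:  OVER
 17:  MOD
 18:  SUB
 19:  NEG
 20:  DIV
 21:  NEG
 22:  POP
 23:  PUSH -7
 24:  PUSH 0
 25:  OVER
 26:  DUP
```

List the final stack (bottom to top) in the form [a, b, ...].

PUSH 3  -> [3]
PUSH -2 -> [3, -2]
OVER    -> [3, -2, 3]
ADD     -> [3, 1]
SUB     -> [2]
PUSH 12 -> [2, 12]
OVER    -> [2, 12, 2]
SWAP    -> [2, 2, 12]
POP     -> [2, 2]
GT      -> [0]
PUSH 8  -> [0, 8]
DUP     -> [0, 8, 8]
OVER    -> [0, 8, 8, 8]
MUL     -> [0, 8, 64]
SWAP    -> [0, 64, 8]
OVER    -> [0, 64, 8, 64]
MOD     -> [0, 64, 8]
SUB     -> [0, 56]
NEG     -> [0, -56]
DIV     -> [0]
NEG     -> [0]
POP     -> []
PUSH -7 -> [-7]
PUSH 0  -> [-7, 0]
OVER    -> [-7, 0, -7]
DUP     -> [-7, 0, -7, -7]

[-7, 0, -7, -7]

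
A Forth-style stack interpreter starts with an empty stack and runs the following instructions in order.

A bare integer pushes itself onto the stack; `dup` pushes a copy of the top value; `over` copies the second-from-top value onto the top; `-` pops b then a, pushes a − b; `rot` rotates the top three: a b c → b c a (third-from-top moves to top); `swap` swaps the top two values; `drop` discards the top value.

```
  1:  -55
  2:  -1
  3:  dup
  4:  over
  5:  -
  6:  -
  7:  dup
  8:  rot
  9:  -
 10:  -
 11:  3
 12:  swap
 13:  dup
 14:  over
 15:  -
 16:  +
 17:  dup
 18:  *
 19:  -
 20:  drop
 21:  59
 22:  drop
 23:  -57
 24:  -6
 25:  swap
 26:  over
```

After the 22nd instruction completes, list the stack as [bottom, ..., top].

-55  : -55
-1   : -55 -1
dup  : -55 -1 -1
over : -55 -1 -1 -1
-    : -55 -1 0
-    : -55 -1
dup  : -55 -1 -1
rot  : -1 -1 -55
-    : -1 54
-    : -55
3    : -55 3
swap : 3 -55
dup  : 3 -55 -55
over : 3 -55 -55 -55
-    : 3 -55 0
+    : 3 -55
dup  : 3 -55 -55
*    : 3 3025
-    : -3022
drop : (empty)
59   : 59
drop : (empty)

[]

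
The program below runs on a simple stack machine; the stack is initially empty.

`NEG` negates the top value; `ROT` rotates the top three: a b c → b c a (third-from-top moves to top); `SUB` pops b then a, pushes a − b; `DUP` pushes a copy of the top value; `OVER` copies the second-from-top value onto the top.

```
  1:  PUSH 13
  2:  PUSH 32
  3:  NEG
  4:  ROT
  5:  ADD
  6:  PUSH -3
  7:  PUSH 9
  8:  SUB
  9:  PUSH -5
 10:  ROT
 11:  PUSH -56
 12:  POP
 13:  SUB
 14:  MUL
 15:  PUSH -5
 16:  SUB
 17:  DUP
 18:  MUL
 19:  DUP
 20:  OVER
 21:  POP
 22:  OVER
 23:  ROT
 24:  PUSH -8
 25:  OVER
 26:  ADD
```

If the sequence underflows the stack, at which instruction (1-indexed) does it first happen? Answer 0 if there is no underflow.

PUSH 13 -> [13]
PUSH 32 -> [13, 32]
NEG     -> [13, -32]
ROT  — needs 3 operands, stack has 2 → underflow

4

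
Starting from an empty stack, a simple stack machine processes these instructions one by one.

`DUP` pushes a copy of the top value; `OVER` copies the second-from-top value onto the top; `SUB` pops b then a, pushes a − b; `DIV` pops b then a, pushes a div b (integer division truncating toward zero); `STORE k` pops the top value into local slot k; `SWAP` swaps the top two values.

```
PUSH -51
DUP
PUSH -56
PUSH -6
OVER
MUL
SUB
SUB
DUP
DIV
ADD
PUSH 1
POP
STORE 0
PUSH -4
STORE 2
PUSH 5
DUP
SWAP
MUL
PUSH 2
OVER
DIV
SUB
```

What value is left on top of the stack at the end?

25

PUSH -51 → -51
DUP      → -51 -51
PUSH -56 → -51 -51 -56
PUSH -6  → -51 -51 -56 -6
OVER     → -51 -51 -56 -6 -56
MUL      → -51 -51 -56 336
SUB      → -51 -51 -392
SUB      → -51 341
DUP      → -51 341 341
DIV      → -51 1
ADD      → -50
PUSH 1   → -50 1
POP      → -50
STORE 0  → (empty)
PUSH -4  → -4
STORE 2  → (empty)
PUSH 5   → 5
DUP      → 5 5
SWAP     → 5 5
MUL      → 25
PUSH 2   → 25 2
OVER     → 25 2 25
DIV      → 25 0
SUB      → 25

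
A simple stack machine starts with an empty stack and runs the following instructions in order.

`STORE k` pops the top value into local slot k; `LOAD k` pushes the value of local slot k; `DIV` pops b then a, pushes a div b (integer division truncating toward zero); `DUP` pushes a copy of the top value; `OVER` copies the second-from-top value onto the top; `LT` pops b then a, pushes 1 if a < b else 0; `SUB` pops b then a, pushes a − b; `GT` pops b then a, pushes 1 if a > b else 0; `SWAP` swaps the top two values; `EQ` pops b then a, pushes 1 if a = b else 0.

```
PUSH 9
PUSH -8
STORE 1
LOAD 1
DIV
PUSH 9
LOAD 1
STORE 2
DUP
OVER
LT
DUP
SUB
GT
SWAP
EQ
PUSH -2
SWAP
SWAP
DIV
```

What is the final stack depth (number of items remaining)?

PUSH 9   [9]
PUSH -8  [9, -8]
STORE 1  [9]
LOAD 1   [9, -8]
DIV      [-1]
PUSH 9   [-1, 9]
LOAD 1   [-1, 9, -8]
STORE 2  [-1, 9]
DUP      [-1, 9, 9]
OVER     [-1, 9, 9, 9]
LT       [-1, 9, 0]
DUP      [-1, 9, 0, 0]
SUB      [-1, 9, 0]
GT       [-1, 1]
SWAP     [1, -1]
EQ       [0]
PUSH -2  [0, -2]
SWAP     [-2, 0]
SWAP     [0, -2]
DIV      [0]

1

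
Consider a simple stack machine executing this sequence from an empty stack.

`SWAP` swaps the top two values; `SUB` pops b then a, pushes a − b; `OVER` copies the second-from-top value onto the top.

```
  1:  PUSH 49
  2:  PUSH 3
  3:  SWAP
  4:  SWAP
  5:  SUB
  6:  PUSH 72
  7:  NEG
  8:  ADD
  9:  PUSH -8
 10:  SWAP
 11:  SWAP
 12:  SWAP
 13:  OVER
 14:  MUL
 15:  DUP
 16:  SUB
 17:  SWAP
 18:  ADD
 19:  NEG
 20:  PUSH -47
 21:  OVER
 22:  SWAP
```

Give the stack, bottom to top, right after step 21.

[8, -47, 8]

PUSH 49  -> [49]
PUSH 3   -> [49, 3]
SWAP     -> [3, 49]
SWAP     -> [49, 3]
SUB      -> [46]
PUSH 72  -> [46, 72]
NEG      -> [46, -72]
ADD      -> [-26]
PUSH -8  -> [-26, -8]
SWAP     -> [-8, -26]
SWAP     -> [-26, -8]
SWAP     -> [-8, -26]
OVER     -> [-8, -26, -8]
MUL      -> [-8, 208]
DUP      -> [-8, 208, 208]
SUB      -> [-8, 0]
SWAP     -> [0, -8]
ADD      -> [-8]
NEG      -> [8]
PUSH -47 -> [8, -47]
OVER     -> [8, -47, 8]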